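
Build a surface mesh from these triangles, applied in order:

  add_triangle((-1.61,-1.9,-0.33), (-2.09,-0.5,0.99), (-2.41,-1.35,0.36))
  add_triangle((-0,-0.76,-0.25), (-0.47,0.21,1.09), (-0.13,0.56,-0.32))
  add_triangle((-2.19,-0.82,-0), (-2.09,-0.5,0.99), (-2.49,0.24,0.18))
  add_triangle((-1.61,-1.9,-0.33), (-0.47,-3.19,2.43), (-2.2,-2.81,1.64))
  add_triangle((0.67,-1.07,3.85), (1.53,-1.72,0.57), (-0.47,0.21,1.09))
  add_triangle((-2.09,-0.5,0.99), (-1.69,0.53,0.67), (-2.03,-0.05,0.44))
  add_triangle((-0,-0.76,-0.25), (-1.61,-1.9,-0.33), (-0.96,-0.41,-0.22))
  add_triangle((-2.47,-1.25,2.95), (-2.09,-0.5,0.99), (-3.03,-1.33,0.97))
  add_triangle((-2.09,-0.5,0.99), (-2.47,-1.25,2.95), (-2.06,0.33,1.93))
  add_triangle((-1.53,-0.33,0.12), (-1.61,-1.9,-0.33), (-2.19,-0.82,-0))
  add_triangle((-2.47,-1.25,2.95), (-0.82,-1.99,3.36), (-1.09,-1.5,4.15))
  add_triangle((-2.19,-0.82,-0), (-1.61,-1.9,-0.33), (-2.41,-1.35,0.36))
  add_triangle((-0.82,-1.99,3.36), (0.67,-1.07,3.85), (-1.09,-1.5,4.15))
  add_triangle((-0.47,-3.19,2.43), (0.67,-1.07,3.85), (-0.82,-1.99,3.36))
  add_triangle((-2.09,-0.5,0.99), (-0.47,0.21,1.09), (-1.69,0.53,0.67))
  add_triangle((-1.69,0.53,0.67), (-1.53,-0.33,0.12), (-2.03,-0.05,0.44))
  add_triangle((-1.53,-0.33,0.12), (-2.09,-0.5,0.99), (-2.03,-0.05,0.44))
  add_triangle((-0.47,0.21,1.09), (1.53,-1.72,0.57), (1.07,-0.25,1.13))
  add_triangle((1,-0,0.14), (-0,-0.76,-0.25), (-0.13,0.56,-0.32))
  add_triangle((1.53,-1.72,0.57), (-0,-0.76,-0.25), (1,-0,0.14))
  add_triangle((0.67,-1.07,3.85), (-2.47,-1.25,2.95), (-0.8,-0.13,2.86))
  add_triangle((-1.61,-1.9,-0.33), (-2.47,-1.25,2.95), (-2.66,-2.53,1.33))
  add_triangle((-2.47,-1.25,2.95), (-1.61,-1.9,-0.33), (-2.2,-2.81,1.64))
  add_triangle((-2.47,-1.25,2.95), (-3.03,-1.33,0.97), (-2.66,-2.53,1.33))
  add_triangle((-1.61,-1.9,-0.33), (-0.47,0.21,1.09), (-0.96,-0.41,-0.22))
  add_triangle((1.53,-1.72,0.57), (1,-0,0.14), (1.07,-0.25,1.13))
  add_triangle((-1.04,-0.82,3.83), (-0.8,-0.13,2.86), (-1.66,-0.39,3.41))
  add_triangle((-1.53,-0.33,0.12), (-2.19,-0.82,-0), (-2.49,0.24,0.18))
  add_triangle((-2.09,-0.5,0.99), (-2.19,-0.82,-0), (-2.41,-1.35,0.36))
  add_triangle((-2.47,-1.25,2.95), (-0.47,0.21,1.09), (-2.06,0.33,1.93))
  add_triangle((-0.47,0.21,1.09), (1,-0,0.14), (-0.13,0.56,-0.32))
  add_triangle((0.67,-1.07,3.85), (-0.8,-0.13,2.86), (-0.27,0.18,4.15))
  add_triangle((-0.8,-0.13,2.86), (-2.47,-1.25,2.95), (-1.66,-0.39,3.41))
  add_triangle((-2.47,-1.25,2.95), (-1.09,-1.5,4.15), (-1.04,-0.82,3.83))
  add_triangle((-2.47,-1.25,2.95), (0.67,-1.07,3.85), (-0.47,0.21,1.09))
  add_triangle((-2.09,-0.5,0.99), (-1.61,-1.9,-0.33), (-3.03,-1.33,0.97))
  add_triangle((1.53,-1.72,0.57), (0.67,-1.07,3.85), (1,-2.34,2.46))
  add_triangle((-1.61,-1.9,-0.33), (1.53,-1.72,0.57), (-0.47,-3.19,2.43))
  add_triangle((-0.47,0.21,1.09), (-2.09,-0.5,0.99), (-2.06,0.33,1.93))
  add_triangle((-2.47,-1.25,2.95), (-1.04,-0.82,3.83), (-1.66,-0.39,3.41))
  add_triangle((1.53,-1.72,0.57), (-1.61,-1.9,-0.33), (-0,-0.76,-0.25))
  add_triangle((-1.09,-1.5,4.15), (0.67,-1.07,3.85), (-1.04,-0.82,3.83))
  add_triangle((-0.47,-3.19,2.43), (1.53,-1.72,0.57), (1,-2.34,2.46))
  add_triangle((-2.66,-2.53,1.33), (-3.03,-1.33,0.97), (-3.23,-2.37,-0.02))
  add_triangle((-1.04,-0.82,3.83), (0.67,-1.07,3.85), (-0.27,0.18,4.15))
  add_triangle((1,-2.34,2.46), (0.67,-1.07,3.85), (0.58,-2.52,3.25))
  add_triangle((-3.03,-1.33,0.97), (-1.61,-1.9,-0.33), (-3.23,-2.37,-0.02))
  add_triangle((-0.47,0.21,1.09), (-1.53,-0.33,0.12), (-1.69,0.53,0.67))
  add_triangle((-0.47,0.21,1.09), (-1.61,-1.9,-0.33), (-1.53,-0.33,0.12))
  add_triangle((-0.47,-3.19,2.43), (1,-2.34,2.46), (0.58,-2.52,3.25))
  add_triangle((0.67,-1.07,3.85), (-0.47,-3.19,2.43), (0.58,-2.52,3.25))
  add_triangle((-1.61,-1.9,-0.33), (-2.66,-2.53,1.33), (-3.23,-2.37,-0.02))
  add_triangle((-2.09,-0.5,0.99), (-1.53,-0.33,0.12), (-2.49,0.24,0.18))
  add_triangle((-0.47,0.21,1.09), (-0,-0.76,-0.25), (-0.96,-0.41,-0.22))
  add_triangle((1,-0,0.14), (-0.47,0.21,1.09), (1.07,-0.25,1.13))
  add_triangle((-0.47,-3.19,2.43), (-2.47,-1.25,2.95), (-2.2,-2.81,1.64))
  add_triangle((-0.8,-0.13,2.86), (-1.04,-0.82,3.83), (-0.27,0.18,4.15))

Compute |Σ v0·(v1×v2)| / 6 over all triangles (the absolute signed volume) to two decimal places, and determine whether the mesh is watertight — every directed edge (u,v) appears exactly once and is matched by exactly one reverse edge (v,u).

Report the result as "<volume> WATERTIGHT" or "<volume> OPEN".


23.34 OPEN

Per-triangle v0·(v1×v2)/6:
  t1: +0.1180
  t2: +0.0468
  t3: +0.4051
  t4: +1.3337
  t5: -0.1901
  t6: +0.1499
  t7: +0.0532
  t8: +0.4820
  t9: +0.7292
  t10: -0.0276
  t11: +0.9173
  t12: +0.2244
  t13: +0.9157
  t14: +1.6615
  t15: +0.2969
  t16: +0.0109
  t17: +0.0852
  t18: +0.3668
  t19: +0.0616
  t20: +0.1167
  t21: -1.6309
  t22: -0.2728
  t23: +1.1323
  t24: +1.4456
  t25: +0.2349
  t26: +0.2662
  t27: +0.2209
  t28: -0.0354
  t29: +0.1989
  t30: +0.3965
  t31: +0.1184
  t32: -0.6870
  t33: -0.1914
  t34: +0.6660
  t35: +1.1640
  t36: -0.0152
  t37: +0.9476
  t38: +2.2087
  t39: -0.1414
  t40: +0.6521
  t41: +0.2888
  t42: +0.6638
  t43: +1.1716
  t44: +0.9553
  t45: +1.3044
  t46: +0.5780
  t47: -0.2286
  t48: -0.1975
  t49: -0.3808
  t50: +0.6085
  t51: +0.9496
  t52: +0.6205
  t53: -0.1635
  t54: -0.1292
  t55: +0.0825
  t56: +2.5053
  t57: +0.2798
Σ = +23.3437 → |volume| = 23.34

Directed edges: 171 total; 3 unmatched, e.g. (-2.47,-1.25,2.95)→(-0.82,-1.99,3.36) → open.


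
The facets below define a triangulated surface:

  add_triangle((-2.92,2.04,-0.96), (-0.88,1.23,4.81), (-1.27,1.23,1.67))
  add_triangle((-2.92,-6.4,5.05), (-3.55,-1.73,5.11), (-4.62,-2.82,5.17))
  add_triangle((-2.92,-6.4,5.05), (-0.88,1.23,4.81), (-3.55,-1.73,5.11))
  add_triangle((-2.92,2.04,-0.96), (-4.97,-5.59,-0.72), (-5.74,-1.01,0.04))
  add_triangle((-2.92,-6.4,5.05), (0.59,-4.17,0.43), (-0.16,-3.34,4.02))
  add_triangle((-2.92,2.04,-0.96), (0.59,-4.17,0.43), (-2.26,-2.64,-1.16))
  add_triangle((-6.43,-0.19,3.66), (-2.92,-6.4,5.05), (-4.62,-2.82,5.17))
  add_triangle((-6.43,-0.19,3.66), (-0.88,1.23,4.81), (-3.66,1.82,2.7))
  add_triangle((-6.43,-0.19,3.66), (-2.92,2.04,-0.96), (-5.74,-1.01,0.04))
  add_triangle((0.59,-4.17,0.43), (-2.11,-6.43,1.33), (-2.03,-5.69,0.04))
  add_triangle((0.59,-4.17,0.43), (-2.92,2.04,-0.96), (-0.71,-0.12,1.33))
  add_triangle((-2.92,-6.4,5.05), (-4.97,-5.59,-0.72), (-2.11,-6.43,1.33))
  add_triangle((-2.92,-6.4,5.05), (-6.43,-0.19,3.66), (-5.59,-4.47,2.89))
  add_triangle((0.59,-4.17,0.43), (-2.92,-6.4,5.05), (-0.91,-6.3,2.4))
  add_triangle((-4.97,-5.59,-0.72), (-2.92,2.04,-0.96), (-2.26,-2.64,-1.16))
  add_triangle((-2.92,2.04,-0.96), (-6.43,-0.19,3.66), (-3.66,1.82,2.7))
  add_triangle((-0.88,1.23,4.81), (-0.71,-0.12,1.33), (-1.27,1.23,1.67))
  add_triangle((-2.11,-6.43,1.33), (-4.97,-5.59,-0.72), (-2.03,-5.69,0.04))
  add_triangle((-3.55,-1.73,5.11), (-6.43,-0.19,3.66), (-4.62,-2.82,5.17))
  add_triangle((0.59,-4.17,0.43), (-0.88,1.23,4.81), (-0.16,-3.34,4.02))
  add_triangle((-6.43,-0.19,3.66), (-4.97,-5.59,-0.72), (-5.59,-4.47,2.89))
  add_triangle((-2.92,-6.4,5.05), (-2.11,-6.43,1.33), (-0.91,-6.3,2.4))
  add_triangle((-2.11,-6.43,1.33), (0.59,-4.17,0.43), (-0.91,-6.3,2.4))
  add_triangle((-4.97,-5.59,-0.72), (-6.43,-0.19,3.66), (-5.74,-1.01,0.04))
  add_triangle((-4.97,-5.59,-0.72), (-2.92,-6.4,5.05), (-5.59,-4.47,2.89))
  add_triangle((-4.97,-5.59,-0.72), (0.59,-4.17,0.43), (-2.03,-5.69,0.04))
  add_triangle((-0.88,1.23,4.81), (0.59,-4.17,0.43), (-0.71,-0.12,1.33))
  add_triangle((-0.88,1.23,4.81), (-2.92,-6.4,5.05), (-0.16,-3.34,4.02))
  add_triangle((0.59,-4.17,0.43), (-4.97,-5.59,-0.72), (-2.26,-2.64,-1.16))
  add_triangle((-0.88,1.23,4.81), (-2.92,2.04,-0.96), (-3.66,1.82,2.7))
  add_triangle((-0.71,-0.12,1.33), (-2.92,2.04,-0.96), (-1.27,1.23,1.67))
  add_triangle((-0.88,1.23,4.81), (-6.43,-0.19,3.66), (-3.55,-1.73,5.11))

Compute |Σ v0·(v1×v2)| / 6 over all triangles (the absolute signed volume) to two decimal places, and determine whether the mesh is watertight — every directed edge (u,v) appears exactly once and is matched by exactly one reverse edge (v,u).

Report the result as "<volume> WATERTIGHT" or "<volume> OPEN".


Per-triangle v0·(v1×v2)/6:
  t1: +0.2256
  t2: +4.6437
  t3: +11.2652
  t4: +6.2662
  t5: +7.8424
  t6: -1.2472
  t7: +7.4450
  t8: +8.0739
  t9: +9.7153
  t10: +2.4616
  t11: -2.7884
  t12: +14.1699
  t13: +17.6044
  t14: +0.8424
  t15: +3.7156
  t16: +6.8234
  t17: -0.6561
  t18: +3.4931
  t19: +4.4602
  t20: +0.3670
  t21: +14.6700
  t22: +5.5853
  t23: +2.8385
  t24: +15.6290
  t25: +17.7876
  t26: +0.3654
  t27: -1.8478
  t28: +10.5379
  t29: +3.3616
  t30: +2.9976
  t31: -0.8866
  t32: +11.6629
Σ = +187.4244 → |volume| = 187.42

Directed edges: 96 total, each appears once with its reverse present → watertight.

187.42 WATERTIGHT


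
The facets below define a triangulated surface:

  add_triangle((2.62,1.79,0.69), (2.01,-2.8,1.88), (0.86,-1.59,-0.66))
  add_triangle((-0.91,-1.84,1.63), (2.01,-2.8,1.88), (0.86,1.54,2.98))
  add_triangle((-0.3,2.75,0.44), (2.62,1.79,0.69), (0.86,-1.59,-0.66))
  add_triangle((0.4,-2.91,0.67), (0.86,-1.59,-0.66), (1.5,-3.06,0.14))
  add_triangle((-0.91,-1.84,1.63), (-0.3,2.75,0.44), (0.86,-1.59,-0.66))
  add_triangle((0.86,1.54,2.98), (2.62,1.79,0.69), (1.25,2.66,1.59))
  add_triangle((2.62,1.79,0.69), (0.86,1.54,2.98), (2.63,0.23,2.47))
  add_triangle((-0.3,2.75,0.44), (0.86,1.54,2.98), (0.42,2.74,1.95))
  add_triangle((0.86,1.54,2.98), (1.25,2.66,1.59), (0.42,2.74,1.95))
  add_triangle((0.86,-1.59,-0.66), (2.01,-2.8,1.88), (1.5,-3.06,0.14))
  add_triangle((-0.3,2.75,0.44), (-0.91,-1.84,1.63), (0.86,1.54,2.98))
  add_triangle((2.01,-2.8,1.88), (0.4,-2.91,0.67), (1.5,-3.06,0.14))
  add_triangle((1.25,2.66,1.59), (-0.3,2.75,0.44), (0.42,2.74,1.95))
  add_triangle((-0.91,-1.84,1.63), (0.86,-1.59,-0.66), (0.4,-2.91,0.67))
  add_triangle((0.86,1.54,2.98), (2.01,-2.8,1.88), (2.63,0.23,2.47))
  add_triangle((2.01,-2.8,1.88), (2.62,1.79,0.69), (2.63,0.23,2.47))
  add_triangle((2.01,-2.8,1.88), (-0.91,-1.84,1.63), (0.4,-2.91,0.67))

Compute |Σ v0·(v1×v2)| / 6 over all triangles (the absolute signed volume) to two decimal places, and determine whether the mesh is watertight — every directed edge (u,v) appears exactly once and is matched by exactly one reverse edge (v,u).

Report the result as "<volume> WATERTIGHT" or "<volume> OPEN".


Per-triangle v0·(v1×v2)/6:
  t1: +2.8997
  t2: +4.5408
  t3: +0.6504
  t4: +0.3615
  t5: -0.3991
  t6: +1.6471
  t7: +2.6231
  t8: +0.1885
  t9: +0.8110
  t10: +0.3102
  t11: +2.2983
  t12: +1.0917
  t13: +0.6834
  t14: +0.2034
  t15: +2.8286
  t16: +2.3148
  t17: +1.6476
Σ = +24.7011 → |volume| = 24.70

Directed edges: 51 total; 3 unmatched, e.g. (-0.3,2.75,0.44)→(2.62,1.79,0.69) → open.

24.70 OPEN


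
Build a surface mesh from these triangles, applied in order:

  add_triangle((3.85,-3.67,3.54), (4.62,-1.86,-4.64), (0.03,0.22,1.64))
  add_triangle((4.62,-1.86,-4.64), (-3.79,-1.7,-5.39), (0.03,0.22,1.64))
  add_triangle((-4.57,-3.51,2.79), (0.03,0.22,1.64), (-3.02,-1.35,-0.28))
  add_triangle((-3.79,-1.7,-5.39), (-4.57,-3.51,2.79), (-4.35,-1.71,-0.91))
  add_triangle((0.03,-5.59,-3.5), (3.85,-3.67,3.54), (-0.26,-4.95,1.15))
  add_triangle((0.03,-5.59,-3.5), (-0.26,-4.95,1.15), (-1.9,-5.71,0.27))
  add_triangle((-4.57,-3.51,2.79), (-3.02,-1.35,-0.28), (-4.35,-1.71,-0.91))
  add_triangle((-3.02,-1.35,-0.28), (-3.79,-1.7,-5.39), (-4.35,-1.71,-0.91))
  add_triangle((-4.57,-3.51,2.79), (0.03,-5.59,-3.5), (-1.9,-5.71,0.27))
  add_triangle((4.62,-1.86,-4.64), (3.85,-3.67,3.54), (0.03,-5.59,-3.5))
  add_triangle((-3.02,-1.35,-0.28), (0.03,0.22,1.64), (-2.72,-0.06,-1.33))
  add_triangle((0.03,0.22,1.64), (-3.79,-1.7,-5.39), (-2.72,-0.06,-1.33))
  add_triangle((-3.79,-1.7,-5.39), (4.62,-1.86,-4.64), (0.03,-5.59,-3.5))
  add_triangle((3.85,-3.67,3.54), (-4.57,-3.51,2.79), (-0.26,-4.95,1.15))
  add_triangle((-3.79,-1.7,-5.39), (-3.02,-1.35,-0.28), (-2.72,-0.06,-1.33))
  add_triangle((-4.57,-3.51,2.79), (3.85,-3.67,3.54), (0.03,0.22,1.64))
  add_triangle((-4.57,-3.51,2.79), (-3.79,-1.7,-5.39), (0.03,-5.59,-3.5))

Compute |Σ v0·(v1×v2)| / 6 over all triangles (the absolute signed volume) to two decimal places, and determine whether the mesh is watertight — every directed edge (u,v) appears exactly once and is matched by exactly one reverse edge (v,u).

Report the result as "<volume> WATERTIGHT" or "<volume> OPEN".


172.80 OPEN

Per-triangle v0·(v1×v2)/6:
  t1: +4.0499
  t2: -2.5050
  t3: +1.5432
  t4: +6.2817
  t5: +16.7225
  t6: +6.6167
  t7: -0.0052
  t8: -0.5963
  t9: +7.4676
  t10: +37.4758
  t11: +1.0646
  t12: -0.8393
  t13: +30.8798
  t14: +16.3090
  t15: +2.9346
  t16: +9.2541
  t17: +36.1470
Σ = +172.8006 → |volume| = 172.80

Directed edges: 51 total; 3 unmatched, e.g. (-0.26,-4.95,1.15)→(-1.9,-5.71,0.27) → open.


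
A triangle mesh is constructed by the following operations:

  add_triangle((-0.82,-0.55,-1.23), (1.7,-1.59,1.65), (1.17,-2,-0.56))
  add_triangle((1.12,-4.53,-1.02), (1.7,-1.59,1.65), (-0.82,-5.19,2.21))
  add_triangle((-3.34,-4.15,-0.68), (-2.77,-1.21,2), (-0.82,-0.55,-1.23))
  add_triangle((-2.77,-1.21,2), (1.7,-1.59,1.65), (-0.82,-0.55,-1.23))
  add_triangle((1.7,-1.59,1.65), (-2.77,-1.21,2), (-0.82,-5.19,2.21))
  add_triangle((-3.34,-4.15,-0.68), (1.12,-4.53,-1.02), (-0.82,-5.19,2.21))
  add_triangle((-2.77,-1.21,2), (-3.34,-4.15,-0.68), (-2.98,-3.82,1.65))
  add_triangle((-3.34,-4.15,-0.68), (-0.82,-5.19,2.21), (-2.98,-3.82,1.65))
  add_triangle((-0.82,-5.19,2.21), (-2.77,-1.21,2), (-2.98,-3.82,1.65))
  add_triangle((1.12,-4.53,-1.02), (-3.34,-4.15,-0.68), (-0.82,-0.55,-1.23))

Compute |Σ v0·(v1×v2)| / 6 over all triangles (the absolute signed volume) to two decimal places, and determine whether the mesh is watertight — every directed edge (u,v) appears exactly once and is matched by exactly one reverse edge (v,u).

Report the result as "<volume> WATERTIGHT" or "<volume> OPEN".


36.07 OPEN

Per-triangle v0·(v1×v2)/6:
  t1: -0.5213
  t2: +6.5222
  t3: +1.9899
  t4: -2.2169
  t5: +4.6763
  t6: +10.7331
  t7: +2.9710
  t8: +5.0847
  t9: +3.0000
  t10: +3.8299
Σ = +36.0690 → |volume| = 36.07

Directed edges: 30 total; 4 unmatched, e.g. (1.7,-1.59,1.65)→(1.17,-2,-0.56) → open.


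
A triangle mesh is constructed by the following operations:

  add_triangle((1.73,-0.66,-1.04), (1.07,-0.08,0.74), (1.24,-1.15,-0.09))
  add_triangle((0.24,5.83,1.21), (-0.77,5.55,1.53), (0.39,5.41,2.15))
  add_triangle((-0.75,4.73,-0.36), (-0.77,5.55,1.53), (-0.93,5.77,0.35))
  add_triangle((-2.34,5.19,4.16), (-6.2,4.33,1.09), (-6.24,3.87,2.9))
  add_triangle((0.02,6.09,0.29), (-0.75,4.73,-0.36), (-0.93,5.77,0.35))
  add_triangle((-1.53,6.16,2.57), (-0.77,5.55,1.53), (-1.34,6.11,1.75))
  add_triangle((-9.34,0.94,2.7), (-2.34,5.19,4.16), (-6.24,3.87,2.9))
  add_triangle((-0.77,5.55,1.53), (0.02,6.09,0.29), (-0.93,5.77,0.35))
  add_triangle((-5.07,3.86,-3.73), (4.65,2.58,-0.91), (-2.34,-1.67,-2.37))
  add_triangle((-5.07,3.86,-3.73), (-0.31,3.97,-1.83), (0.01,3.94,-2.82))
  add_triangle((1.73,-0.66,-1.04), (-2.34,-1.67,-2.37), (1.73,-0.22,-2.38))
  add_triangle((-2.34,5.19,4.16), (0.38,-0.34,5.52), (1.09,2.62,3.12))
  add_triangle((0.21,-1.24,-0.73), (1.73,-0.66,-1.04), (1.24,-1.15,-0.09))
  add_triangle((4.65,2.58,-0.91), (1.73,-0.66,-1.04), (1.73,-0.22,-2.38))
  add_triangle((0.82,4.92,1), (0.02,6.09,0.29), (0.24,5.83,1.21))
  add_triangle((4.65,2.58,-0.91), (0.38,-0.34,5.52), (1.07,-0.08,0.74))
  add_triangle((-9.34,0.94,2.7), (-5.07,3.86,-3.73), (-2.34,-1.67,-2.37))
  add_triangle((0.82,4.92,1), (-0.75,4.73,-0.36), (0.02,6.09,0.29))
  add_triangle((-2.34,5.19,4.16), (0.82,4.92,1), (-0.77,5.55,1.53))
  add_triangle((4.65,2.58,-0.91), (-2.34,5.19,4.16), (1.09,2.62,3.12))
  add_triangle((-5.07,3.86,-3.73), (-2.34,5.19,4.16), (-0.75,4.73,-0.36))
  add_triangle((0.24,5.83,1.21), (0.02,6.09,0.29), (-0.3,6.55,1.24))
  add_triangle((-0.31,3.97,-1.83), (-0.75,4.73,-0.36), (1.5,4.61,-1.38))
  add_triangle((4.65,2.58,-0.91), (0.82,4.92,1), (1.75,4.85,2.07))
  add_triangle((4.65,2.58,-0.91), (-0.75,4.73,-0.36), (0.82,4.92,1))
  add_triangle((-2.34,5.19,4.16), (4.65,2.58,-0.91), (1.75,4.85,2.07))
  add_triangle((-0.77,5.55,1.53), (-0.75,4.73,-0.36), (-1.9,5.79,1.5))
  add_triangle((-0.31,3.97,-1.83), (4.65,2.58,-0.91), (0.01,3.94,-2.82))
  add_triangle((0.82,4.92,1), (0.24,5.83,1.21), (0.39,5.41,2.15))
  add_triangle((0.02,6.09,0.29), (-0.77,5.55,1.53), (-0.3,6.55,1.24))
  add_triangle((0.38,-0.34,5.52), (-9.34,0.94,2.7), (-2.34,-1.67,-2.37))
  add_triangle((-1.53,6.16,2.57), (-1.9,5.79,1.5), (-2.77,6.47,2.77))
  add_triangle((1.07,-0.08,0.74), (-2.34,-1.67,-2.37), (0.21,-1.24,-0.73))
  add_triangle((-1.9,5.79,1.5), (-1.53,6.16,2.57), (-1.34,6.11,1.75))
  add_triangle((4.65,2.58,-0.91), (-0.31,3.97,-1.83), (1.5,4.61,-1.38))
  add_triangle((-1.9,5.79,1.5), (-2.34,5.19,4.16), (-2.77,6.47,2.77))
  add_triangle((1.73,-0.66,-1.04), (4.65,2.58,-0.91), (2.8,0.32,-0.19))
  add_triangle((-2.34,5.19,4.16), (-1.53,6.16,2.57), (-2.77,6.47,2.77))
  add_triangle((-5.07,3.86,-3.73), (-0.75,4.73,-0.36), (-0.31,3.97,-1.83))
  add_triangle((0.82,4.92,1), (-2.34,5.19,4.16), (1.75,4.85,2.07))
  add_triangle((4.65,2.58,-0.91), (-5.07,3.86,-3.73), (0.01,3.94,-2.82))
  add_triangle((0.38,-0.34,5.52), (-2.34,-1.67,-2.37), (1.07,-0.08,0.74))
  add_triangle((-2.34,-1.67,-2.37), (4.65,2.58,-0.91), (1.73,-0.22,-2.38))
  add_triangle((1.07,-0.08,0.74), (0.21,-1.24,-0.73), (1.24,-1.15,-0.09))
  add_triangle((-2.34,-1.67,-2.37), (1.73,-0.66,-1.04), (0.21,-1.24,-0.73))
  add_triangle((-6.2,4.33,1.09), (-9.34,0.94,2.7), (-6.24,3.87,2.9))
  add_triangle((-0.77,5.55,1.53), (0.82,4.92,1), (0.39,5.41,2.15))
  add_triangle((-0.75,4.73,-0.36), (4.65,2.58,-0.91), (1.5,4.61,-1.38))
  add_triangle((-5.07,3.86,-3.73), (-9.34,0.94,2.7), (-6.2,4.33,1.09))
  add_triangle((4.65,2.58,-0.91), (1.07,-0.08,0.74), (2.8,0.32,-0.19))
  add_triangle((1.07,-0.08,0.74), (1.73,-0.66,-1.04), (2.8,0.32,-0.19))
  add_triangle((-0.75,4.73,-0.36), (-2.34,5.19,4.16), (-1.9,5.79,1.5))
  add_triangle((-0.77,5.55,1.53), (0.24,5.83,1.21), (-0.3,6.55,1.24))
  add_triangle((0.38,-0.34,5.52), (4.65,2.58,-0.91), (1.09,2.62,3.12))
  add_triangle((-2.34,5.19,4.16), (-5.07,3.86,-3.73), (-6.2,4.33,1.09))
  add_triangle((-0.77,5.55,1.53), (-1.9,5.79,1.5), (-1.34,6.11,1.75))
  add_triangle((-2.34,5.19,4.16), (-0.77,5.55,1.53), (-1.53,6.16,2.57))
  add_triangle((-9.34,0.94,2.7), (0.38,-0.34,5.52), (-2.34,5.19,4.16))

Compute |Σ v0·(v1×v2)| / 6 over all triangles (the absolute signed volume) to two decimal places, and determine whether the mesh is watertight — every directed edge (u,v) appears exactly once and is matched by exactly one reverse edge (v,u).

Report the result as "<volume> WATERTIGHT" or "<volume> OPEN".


295.46 WATERTIGHT

Per-triangle v0·(v1×v2)/6:
  t1: +0.3320
  t2: +1.0580
  t3: -0.0917
  t4: +8.5147
  t5: +0.6222
  t6: +0.3560
  t7: +9.1264
  t8: +1.1589
  t9: +15.9852
  t10: +3.5773
  t11: +1.4693
  t12: +11.1803
  t13: +0.3370
  t14: +1.9214
  t15: +0.5891
  t16: +2.5155
  t17: +31.2969
  t18: -0.1175
  t19: +3.2594
  t20: +10.9795
  t21: +20.1174
  t22: +0.5123
  t23: +2.4279
  t24: +4.8594
  t25: +6.3819
  t26: -1.0017
  t27: +1.6796
  t28: +3.2810
  t29: +0.6197
  t30: +0.3295
  t31: +18.1305
  t32: +1.1268
  t33: +0.1238
  t34: +0.5459
  t35: +2.0478
  t36: -1.0852
  t37: +1.1200
  t38: +2.3055
  t39: +6.2348
  t40: +5.2471
  t41: -0.1749
  t42: +1.7715
  t43: +1.9978
  t44: +0.0419
  t45: +0.8169
  t46: +9.8680
  t47: -1.2913
  t48: +2.8493
  t49: +26.3117
  t50: +0.7207
  t51: +0.4124
  t52: -1.2050
  t53: +0.3252
  t54: +10.1603
  t55: +18.2165
  t56: +0.1104
  t57: +0.3986
  t58: +45.0566
Σ = +295.4608 → |volume| = 295.46

Directed edges: 174 total, each appears once with its reverse present → watertight.


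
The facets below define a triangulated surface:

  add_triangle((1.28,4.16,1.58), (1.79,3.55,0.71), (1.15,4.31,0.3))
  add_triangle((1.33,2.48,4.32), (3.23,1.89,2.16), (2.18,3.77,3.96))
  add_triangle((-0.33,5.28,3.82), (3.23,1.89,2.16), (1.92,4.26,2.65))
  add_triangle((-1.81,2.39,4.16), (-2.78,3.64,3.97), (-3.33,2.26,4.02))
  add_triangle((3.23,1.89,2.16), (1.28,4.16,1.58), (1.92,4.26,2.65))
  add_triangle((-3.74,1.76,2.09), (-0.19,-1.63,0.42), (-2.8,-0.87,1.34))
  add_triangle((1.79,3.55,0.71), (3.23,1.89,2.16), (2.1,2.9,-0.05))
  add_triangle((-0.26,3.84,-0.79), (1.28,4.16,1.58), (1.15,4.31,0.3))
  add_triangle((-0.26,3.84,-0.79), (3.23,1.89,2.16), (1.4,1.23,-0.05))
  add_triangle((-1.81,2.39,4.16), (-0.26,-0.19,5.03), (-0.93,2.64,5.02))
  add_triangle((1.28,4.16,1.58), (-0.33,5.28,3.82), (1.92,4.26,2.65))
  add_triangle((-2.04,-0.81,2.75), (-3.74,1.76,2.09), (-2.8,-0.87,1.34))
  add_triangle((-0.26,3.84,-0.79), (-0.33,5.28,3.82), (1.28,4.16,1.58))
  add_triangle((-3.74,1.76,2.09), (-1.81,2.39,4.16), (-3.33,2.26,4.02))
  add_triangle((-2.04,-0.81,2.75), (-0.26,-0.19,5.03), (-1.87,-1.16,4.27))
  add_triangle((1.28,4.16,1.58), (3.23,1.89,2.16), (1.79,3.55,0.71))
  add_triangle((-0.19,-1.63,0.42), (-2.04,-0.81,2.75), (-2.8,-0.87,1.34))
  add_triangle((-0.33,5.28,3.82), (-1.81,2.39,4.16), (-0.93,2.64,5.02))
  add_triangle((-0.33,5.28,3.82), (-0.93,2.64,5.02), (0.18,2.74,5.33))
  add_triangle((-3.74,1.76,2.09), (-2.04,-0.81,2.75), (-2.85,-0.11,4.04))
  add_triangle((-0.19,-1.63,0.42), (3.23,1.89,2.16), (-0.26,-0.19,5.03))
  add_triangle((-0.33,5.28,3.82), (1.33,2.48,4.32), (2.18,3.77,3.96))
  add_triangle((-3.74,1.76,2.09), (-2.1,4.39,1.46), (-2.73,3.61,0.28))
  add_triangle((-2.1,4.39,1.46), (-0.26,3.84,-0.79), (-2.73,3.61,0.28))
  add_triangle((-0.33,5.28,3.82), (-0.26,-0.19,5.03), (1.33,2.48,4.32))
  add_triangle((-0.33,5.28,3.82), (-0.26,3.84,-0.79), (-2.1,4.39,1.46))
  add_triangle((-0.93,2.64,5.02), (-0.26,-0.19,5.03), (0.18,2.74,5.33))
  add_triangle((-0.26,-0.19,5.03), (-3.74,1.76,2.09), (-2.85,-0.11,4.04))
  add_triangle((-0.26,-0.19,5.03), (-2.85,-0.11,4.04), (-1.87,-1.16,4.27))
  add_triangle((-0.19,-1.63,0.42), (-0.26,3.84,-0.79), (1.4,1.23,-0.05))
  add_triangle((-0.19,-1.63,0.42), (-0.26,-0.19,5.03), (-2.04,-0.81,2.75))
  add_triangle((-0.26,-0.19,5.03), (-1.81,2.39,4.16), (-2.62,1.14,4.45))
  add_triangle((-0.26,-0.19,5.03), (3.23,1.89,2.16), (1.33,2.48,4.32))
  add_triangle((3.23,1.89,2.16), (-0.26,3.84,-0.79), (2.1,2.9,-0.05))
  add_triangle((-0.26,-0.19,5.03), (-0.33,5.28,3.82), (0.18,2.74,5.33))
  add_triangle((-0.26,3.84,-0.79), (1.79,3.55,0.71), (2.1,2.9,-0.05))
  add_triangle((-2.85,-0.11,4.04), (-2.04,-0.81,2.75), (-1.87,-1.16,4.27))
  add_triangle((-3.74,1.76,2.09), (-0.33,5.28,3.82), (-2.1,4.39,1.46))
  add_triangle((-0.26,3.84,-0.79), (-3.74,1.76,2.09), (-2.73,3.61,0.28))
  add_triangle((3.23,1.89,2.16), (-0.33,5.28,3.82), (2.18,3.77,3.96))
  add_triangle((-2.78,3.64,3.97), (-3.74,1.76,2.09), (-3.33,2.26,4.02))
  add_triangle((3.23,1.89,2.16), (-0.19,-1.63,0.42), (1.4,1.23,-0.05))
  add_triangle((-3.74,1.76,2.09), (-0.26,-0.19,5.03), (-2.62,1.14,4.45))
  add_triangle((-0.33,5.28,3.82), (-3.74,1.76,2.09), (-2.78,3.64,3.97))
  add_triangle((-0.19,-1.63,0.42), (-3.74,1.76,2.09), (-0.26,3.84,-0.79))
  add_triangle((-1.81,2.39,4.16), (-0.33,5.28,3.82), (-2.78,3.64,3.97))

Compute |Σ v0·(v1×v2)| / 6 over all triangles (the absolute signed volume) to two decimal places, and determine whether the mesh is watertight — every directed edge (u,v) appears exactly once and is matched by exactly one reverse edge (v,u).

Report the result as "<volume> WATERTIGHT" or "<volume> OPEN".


Per-triangle v0·(v1×v2)/6:
  t1: +0.7247
  t2: +2.3144
  t3: +2.7979
  t4: +1.5260
  t5: +1.2859
  t6: -0.6688
  t7: +1.5212
  t8: +1.0616
  t9: +1.9832
  t10: +2.3517
  t11: +2.1651
  t12: +2.4434
  t13: +4.8608
  t14: -0.7103
  t15: -0.6127
  t16: +1.8697
  t17: +1.2733
  t18: +2.9083
  t19: +3.2149
  t20: +1.2438
  t21: +4.2437
  t22: +3.7585
  t23: +3.0564
  t24: +2.5793
  t25: +7.3571
  t26: +5.7023
  t27: +2.7339
  t28: +3.9420
  t29: +2.2702
  t30: -0.1194
  t31: +2.4685
  t32: +3.3544
  t33: +4.8373
  t34: -2.5712
  t35: -2.3982
  t36: +1.4065
  t37: +0.6357
  t38: +6.7939
  t39: -1.5308
  t40: +1.9464
  t41: +2.0945
  t42: +0.6854
  t43: +0.2984
  t44: +2.4350
  t45: +0.2752
  t46: +3.5071
Σ = +93.3163 → |volume| = 93.32

Directed edges: 138 total; 6 unmatched, e.g. (1.79,3.55,0.71)→(1.15,4.31,0.3) → open.

93.32 OPEN


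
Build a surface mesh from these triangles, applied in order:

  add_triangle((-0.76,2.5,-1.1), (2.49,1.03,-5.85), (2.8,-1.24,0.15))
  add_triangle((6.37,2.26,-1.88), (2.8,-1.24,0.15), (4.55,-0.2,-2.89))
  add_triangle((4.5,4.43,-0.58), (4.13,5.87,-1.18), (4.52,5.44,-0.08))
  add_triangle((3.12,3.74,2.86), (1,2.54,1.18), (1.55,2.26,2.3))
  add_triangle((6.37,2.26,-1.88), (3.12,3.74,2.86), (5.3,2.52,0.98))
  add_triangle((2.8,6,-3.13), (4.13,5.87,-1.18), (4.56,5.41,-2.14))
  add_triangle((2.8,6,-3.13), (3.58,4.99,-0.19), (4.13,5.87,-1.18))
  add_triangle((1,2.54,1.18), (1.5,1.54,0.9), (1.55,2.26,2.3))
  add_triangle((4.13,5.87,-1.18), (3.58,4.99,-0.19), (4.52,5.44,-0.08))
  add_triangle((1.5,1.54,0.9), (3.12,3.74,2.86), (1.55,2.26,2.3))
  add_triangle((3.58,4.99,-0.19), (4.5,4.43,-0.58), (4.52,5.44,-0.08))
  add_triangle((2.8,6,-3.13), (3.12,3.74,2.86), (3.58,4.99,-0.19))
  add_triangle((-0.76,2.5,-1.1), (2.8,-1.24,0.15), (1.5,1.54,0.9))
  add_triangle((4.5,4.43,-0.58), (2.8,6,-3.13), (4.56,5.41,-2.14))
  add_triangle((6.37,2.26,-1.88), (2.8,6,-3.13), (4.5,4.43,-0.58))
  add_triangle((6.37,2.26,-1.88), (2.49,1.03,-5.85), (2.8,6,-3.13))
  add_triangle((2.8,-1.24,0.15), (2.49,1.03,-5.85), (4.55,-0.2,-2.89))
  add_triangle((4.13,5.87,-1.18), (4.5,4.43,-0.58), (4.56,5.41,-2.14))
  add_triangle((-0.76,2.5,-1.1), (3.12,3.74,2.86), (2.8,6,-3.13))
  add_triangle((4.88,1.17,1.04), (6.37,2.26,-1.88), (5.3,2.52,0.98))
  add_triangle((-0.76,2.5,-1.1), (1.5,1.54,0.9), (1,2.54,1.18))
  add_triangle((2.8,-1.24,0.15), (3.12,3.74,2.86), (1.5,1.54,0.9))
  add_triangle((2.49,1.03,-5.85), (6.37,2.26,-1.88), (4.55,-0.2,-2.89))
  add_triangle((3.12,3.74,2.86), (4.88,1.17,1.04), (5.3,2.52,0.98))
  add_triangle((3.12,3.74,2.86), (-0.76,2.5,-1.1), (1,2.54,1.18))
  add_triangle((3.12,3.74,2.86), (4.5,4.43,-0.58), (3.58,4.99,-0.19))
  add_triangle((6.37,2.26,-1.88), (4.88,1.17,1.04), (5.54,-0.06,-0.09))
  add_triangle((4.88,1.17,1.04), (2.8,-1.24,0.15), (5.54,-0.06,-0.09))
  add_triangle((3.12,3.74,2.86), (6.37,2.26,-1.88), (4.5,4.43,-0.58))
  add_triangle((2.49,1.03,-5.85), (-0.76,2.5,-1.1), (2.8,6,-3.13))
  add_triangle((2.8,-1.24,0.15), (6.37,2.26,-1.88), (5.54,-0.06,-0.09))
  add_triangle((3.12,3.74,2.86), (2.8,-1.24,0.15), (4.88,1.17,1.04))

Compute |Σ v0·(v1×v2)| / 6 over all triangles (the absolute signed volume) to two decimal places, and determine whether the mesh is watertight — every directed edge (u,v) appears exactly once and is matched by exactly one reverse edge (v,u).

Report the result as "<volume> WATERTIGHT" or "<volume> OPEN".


Per-triangle v0·(v1×v2)/6:
  t1: -4.9866
  t2: +5.5491
  t3: +1.1611
  t4: +0.5581
  t5: +4.5447
  t6: +2.8821
  t7: +1.0006
  t8: -0.4214
  t9: +0.4823
  t10: +0.0187
  t11: -0.3509
  t12: +2.7030
  t13: -1.9172
  t14: -1.8635
  t15: +10.9061
  t16: +26.8301
  t17: +1.9490
  t18: +1.6531
  t19: +9.5499
  t20: +3.2006
  t21: -0.7193
  t22: -0.8110
  t23: +10.0933
  t24: +2.5942
  t25: +0.7484
  t26: +3.4499
  t27: +4.4128
  t28: +1.4709
  t29: +9.2821
  t30: +9.8255
  t31: +1.5639
  t32: +2.3252
Σ = +107.6853 → |volume| = 107.69

Directed edges: 96 total, each appears once with its reverse present → watertight.

107.69 WATERTIGHT


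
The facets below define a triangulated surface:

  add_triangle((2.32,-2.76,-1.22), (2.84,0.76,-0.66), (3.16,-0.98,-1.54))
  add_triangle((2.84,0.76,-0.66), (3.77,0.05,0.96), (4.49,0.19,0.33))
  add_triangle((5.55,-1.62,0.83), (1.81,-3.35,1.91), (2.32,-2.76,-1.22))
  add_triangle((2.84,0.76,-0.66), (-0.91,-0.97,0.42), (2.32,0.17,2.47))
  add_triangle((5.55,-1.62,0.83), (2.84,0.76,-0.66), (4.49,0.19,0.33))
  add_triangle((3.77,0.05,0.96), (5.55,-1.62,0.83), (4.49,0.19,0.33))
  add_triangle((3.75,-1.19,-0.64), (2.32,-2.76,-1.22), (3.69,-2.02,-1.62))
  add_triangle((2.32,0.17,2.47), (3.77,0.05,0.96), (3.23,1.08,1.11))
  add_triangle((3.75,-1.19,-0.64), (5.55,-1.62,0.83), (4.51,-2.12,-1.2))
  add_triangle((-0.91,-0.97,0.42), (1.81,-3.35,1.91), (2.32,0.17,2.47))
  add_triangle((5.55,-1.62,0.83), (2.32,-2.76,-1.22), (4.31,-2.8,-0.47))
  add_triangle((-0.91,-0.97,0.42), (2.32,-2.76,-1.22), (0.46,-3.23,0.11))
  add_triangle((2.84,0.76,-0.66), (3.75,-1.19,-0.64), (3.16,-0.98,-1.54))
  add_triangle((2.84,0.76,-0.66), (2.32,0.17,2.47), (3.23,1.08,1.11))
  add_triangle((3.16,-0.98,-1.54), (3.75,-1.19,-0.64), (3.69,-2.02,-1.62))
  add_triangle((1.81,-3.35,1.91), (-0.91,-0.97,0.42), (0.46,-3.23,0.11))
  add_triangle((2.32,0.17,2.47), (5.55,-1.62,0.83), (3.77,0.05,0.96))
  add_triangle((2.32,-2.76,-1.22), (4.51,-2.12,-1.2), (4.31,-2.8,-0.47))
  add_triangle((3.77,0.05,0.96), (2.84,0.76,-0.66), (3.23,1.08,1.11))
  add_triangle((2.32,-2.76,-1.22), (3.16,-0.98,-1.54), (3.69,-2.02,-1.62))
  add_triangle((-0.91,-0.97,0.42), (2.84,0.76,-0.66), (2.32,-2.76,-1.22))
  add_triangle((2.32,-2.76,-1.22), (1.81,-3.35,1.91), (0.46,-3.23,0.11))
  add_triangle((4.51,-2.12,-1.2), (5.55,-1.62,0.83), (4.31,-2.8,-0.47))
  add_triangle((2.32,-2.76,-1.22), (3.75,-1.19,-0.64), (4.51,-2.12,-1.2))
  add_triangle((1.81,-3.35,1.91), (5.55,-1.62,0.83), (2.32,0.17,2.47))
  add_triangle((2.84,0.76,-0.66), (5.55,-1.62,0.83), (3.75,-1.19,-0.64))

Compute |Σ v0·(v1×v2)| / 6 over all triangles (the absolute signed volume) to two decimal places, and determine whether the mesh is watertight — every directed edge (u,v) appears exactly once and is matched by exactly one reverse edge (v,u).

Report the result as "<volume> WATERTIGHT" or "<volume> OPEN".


31.76 WATERTIGHT

Per-triangle v0·(v1×v2)/6:
  t1: -0.7009
  t2: +0.2558
  t3: +7.2481
  t4: -0.9902
  t5: +1.0037
  t6: +0.9133
  t7: +0.8152
  t8: +1.1995
  t9: +0.7271
  t10: +1.8762
  t11: -0.0876
  t12: +0.3400
  t13: +1.0365
  t14: -0.7042
  t15: +0.5451
  t16: +1.2910
  t17: +1.9488
  t18: +1.1999
  t19: +1.0319
  t20: +0.2328
  t21: -0.5678
  t22: +2.8058
  t23: +1.8451
  t24: -0.1895
  t25: +6.8259
  t26: +1.8607
Σ = +31.7623 → |volume| = 31.76

Directed edges: 78 total, each appears once with its reverse present → watertight.


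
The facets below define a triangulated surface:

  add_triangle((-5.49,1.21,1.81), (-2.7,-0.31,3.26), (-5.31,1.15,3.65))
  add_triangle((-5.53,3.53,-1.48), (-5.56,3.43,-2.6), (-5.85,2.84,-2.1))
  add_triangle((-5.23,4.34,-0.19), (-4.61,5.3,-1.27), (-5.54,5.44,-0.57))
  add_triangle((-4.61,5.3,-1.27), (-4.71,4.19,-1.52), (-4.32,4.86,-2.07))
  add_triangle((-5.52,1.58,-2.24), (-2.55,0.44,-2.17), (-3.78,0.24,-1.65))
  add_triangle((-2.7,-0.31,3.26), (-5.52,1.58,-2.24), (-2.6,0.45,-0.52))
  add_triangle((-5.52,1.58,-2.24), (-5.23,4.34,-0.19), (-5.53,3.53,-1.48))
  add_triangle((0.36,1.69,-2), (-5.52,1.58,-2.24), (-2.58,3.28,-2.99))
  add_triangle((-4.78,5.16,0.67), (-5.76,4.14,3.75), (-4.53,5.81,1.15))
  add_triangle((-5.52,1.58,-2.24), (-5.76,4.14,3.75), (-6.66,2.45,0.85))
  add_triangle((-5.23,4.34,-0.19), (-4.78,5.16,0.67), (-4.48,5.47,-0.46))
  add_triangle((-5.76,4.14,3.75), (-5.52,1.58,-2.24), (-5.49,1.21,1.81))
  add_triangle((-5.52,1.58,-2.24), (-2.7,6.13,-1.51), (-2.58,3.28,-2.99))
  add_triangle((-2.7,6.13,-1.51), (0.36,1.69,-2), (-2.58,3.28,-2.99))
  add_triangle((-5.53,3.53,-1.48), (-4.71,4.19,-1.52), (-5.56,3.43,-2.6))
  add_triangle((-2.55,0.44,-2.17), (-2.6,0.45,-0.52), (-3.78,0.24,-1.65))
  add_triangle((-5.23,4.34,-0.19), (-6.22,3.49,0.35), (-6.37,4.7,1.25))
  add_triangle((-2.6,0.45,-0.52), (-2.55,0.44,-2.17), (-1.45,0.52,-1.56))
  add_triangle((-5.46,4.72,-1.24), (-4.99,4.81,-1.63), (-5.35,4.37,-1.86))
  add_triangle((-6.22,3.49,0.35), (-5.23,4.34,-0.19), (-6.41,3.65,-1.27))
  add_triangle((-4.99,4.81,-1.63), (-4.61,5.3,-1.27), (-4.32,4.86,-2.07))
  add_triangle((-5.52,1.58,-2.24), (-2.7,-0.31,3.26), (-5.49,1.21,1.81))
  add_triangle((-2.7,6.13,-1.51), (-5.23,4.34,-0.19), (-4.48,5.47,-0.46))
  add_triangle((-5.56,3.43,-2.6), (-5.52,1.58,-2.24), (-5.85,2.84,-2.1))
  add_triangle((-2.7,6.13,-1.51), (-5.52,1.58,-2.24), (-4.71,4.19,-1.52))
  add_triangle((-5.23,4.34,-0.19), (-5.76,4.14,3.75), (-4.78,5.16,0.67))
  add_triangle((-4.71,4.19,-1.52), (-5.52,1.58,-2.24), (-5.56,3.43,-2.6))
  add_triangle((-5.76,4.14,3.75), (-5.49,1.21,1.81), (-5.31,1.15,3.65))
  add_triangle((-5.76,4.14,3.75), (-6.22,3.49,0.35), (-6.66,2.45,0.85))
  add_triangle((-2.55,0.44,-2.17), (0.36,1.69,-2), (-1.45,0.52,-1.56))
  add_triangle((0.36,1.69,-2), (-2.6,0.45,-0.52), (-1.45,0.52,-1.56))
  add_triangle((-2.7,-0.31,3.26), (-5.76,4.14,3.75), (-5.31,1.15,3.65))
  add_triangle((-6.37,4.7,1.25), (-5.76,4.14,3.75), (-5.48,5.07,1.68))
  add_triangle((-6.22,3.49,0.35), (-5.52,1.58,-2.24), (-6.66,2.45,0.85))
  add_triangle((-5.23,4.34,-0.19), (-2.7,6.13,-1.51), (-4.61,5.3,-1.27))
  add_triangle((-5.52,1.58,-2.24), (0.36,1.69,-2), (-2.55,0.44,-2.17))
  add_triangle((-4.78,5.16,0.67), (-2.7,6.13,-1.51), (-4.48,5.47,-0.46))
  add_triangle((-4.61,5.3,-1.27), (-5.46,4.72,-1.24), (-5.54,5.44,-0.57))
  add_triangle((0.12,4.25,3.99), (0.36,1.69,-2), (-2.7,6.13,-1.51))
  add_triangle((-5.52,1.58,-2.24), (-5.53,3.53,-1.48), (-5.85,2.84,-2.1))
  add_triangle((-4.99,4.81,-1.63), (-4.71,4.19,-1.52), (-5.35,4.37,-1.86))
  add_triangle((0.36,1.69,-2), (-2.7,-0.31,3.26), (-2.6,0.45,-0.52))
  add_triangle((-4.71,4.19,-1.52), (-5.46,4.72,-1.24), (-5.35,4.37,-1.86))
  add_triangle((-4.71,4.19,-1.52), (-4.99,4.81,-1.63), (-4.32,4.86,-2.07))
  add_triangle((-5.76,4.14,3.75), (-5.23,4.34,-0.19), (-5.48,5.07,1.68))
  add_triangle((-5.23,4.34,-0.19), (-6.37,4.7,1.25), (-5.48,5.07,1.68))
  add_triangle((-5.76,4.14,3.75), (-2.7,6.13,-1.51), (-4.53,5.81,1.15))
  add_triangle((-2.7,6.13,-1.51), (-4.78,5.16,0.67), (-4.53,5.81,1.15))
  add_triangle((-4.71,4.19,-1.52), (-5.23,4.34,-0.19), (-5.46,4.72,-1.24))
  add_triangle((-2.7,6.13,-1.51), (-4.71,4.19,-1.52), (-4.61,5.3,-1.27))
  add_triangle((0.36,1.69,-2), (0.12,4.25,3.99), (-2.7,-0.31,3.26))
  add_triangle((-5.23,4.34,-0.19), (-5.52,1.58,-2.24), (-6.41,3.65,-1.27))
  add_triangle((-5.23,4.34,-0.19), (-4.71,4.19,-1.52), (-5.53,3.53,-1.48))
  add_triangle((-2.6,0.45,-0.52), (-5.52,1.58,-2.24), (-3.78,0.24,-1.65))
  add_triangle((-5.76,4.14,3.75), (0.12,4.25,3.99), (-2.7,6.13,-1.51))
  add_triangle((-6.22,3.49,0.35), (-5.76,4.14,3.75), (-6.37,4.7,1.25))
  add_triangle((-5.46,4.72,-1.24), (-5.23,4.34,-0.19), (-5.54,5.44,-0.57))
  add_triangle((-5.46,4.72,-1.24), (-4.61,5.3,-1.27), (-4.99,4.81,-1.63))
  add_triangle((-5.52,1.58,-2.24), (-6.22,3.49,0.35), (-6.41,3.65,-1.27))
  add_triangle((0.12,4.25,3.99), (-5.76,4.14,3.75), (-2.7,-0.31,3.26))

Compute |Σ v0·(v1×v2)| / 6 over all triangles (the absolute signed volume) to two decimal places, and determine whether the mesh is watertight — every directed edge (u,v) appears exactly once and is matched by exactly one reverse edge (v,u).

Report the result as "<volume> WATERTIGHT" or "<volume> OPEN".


Per-triangle v0·(v1×v2)/6:
  t1: +1.5289
  t2: +0.8578
  t3: -0.3360
  t4: -0.8099
  t5: +0.8484
  t6: +0.6459
  t7: +1.4630
  t8: +1.8127
  t9: +3.0091
  t10: -5.0977
  t11: +1.5979
  t12: +11.2788
  t13: +8.6077
  t14: +4.2989
  t15: +1.2414
  t16: -0.2974
  t17: +1.8642
  t18: -0.1943
  t19: +0.4065
  t20: +2.3491
  t21: +0.6057
  t22: +2.5742
  t23: +1.1489
  t24: +0.8319
  t25: +3.0119
  t26: +4.5892
  t27: -1.5607
  t28: +5.0231
  t29: +5.0178
  t30: -0.0216
  t31: -0.7228
  t32: +3.4285
  t33: +2.9260
  t34: +4.1502
  t35: +1.9232
  t36: +2.4450
  t37: +1.8333
  t38: +0.9555
  t39: +8.9061
  t40: +0.3286
  t41: -0.0449
  t42: -2.1875
  t43: -0.1739
  t44: +0.1811
  t45: -2.8513
  t46: +1.6346
  t47: -0.7763
  t48: +2.7032
  t49: -0.0332
  t50: +1.2383
  t51: -6.0517
  t52: +0.2547
  t53: +1.5590
  t54: +0.4459
  t55: +29.9644
  t56: +3.1591
  t57: +0.7044
  t58: +0.4936
  t59: +2.7060
  t60: +15.0429
Σ = +130.4374 → |volume| = 130.44

Directed edges: 180 total, each appears once with its reverse present → watertight.

130.44 WATERTIGHT


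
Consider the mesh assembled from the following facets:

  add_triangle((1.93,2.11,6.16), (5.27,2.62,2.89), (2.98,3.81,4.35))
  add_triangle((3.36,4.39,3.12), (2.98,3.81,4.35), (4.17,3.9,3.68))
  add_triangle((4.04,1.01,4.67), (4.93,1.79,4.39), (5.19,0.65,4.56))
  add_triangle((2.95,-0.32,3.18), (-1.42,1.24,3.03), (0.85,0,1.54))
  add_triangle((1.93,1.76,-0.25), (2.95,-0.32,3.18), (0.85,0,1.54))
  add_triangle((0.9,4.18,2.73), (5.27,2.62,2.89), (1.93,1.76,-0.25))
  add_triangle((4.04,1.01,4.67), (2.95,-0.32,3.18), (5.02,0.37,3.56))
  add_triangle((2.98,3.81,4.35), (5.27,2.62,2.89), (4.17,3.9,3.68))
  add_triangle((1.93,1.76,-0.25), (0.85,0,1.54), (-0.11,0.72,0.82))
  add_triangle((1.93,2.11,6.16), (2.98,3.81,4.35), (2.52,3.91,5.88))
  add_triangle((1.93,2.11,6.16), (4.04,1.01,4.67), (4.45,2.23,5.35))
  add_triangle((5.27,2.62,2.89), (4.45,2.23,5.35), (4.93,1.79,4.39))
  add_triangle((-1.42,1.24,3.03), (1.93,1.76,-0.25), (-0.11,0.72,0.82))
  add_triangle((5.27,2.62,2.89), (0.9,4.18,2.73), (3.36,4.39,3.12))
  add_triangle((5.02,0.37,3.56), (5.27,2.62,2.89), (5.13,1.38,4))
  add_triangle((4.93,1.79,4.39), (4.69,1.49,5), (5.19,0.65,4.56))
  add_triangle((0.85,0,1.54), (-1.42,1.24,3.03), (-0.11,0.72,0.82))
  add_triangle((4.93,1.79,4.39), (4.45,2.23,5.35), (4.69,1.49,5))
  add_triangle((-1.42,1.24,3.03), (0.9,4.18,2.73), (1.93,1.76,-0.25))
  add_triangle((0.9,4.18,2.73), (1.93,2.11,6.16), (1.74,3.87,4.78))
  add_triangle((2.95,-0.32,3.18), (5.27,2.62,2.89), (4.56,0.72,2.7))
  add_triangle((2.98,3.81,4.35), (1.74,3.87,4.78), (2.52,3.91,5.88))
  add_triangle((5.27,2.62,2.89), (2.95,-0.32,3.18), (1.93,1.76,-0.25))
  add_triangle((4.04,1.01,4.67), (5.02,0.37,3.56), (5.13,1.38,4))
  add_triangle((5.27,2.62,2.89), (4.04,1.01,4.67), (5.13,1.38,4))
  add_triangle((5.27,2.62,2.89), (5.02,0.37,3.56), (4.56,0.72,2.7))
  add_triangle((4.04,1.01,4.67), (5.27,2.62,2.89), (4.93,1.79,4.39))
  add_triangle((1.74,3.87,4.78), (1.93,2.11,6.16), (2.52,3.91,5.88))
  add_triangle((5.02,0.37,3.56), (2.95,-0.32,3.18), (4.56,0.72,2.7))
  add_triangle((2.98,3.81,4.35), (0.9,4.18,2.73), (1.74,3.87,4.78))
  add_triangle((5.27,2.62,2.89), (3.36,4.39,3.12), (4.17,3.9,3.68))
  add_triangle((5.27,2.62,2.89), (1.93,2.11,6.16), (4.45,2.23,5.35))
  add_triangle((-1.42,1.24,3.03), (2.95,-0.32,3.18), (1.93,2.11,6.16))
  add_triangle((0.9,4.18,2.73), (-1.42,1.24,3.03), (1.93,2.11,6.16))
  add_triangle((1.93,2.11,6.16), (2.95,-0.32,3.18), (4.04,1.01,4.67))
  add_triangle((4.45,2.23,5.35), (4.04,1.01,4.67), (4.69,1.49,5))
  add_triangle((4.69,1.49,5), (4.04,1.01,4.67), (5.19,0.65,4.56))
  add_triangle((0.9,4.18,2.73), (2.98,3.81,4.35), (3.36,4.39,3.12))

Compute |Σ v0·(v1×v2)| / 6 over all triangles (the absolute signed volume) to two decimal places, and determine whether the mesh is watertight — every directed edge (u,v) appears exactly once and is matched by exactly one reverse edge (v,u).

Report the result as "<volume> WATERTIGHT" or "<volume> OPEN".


Per-triangle v0·(v1×v2)/6:
  t1: +7.6894
  t2: +1.3814
  t3: -1.1109
  t4: +0.1263
  t5: -0.7096
  t6: +5.8619
  t7: +1.4599
  t8: +1.5084
  t9: -0.6363
  t10: +1.5334
  t11: +2.7306
  t12: +1.7154
  t13: +0.0940
  t14: -1.1542
  t15: +1.3861
  t16: +0.8462
  t17: -0.3924
  t18: +0.6584
  t19: -0.7543
  t20: +0.7051
  t21: -1.8100
  t22: +1.0335
  t23: +0.9547
  t24: +1.2973
  t25: +1.4824
  t26: +0.7245
  t27: +0.0541
  t28: +1.0817
  t29: -0.1094
  t30: +2.2130
  t31: +1.2782
  t32: +2.8611
  t33: +3.0226
  t34: +7.9025
  t35: +2.5456
  t36: +0.3611
  t37: +0.4914
  t38: +2.7514
Σ = +51.0745 → |volume| = 51.07

Directed edges: 114 total, each appears once with its reverse present → watertight.

51.07 WATERTIGHT


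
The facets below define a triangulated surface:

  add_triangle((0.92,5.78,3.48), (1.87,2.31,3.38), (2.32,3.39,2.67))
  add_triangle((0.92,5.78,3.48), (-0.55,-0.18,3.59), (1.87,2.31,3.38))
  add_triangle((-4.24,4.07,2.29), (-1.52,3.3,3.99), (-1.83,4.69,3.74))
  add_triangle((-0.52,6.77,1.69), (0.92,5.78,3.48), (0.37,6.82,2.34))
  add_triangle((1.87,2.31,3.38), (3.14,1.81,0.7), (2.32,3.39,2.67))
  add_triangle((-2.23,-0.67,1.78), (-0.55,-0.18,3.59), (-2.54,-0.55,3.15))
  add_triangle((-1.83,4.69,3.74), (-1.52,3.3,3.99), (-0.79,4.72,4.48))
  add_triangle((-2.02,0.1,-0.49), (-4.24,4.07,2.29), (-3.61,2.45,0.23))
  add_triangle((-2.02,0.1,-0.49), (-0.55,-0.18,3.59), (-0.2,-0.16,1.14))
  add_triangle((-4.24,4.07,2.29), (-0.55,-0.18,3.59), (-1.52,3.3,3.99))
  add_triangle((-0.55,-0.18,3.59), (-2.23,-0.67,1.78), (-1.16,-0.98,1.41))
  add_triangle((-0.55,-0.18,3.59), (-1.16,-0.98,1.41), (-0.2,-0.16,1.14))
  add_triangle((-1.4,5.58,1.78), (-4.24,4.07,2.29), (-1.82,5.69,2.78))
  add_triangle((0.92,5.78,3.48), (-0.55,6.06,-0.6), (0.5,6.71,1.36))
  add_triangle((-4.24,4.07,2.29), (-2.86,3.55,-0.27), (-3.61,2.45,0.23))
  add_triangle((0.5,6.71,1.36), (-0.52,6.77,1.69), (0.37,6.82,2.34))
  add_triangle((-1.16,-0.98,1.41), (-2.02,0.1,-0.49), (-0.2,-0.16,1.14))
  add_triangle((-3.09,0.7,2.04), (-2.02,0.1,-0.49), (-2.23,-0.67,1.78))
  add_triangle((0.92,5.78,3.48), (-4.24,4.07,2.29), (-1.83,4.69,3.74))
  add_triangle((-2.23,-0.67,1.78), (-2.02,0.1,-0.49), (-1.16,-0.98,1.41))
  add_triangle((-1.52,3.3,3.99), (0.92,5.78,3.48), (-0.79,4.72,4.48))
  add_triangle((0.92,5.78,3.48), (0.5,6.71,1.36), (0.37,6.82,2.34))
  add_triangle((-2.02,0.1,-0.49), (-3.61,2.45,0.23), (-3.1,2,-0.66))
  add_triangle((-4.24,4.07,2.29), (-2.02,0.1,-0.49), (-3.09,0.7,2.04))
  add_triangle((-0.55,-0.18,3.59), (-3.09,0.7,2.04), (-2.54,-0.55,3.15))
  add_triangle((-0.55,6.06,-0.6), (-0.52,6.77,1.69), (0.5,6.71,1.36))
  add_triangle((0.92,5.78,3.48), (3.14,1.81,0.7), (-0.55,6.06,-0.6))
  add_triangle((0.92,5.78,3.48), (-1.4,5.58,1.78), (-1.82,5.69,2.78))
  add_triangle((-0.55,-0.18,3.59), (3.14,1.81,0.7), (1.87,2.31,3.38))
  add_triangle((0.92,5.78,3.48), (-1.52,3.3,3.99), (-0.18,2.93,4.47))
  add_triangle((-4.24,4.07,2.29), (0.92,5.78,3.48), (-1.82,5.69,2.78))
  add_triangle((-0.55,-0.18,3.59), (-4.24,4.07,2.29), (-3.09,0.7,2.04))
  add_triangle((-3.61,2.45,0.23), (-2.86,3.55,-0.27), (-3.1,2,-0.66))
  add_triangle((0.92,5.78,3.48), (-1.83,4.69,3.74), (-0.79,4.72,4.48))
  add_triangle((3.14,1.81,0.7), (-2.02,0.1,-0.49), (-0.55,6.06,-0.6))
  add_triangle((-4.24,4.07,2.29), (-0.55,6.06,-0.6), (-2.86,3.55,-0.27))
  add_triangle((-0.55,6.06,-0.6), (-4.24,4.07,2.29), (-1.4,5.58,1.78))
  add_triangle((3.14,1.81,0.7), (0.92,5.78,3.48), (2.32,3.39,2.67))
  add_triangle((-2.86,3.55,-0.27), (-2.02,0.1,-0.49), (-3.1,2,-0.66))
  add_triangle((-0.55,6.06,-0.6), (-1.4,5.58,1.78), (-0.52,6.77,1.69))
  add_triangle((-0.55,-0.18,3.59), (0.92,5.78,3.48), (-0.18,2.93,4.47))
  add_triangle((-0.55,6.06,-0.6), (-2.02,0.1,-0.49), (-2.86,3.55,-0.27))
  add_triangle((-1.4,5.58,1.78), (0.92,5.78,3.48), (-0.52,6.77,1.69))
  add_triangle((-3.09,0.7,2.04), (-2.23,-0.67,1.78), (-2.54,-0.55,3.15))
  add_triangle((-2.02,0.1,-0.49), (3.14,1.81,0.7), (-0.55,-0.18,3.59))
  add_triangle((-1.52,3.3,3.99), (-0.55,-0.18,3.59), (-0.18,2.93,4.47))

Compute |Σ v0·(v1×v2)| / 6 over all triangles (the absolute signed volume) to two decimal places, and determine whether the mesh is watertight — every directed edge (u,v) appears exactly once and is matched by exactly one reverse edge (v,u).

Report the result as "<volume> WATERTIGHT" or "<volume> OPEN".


Per-triangle v0·(v1×v2)/6:
  t1: +2.5015
  t2: +6.3515
  t3: +2.9895
  t4: +1.0734
  t5: +1.7950
  t6: +0.2558
  t7: +1.2468
  t8: +1.1006
  t9: -0.1301
  t10: +5.8693
  t11: +0.7369
  t12: +0.0443
  t13: +2.5266
  t14: -1.5853
  t15: +2.2798
  t16: +1.0481
  t17: -0.3184
  t18: +1.1603
  t19: +4.7126
  t20: +0.3662
  t21: -0.2535
  t22: +0.8808
  t23: +0.6170
  t24: +3.0141
  t25: +1.6392
  t26: +2.4506
  t27: +12.2409
  t28: +2.7240
  t29: +2.1813
  t30: +4.0841
  t31: +2.6196
  t32: +5.0876
  t33: +0.8584
  t34: +2.7056
  t35: -0.1835
  t36: +6.5840
  t37: +6.6880
  t38: +2.3965
  t39: -0.1579
  t40: +2.3526
  t41: +0.9439
  t42: +1.3961
  t43: +2.8285
  t44: +0.7132
  t45: -2.4595
  t46: +2.7721
Σ = +98.7485 → |volume| = 98.75

Directed edges: 138 total, each appears once with its reverse present → watertight.

98.75 WATERTIGHT
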